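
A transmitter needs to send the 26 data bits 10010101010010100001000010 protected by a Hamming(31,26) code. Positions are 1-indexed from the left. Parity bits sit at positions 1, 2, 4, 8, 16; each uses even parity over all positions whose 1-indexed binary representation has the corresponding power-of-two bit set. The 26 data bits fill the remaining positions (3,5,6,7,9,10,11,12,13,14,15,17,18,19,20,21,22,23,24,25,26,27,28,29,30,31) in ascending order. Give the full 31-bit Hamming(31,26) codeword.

1011001101010100010100001000010

Place data bits at non-power-of-two positions: b3=1, b5=0, b6=0, b7=1, b9=0, b10=1, b11=0, b12=1, b13=0, b14=1, b15=0, b17=0, b18=1, b19=0, b20=1, b21=0, b22=0, b23=0, b24=0, b25=1, b26=0, b27=0, b28=0, b29=0, b30=1, b31=0.
p1 = XOR of data positions {3,5,7,9,11,13,15,17,19,21,23,25,27,29,31} = 1⊕0⊕1⊕0⊕0⊕0⊕0⊕0⊕0⊕0⊕0⊕1⊕0⊕0⊕0 = 1
p2 = XOR of data positions {3,6,7,10,11,14,15,18,19,22,23,26,27,30,31} = 1⊕0⊕1⊕1⊕0⊕1⊕0⊕1⊕0⊕0⊕0⊕0⊕0⊕1⊕0 = 0
p4 = XOR of data positions {5,6,7,12,13,14,15,20,21,22,23,28,29,30,31} = 0⊕0⊕1⊕1⊕0⊕1⊕0⊕1⊕0⊕0⊕0⊕0⊕0⊕1⊕0 = 1
p8 = XOR of data positions {9,10,11,12,13,14,15,24,25,26,27,28,29,30,31} = 0⊕1⊕0⊕1⊕0⊕1⊕0⊕0⊕1⊕0⊕0⊕0⊕0⊕1⊕0 = 1
p16 = XOR of data positions {17,18,19,20,21,22,23,24,25,26,27,28,29,30,31} = 0⊕1⊕0⊕1⊕0⊕0⊕0⊕0⊕1⊕0⊕0⊕0⊕0⊕1⊕0 = 0
Codeword b1..b31 = 1011001101010100010100001000010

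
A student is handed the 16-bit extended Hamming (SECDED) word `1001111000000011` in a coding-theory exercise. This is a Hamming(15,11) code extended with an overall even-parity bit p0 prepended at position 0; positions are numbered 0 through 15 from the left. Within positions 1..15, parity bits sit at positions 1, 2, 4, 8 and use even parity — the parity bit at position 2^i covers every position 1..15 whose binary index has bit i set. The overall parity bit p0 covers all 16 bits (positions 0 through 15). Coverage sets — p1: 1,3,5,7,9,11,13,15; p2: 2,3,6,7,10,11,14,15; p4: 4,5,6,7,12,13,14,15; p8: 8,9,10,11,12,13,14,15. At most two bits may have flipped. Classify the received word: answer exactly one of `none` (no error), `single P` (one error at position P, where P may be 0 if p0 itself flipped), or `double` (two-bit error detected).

s1: b1⊕b3⊕b5⊕b7⊕b9⊕b11⊕b13⊕b15 = 0⊕1⊕1⊕0⊕0⊕0⊕0⊕1 = 1
s2: b2⊕b3⊕b6⊕b7⊕b10⊕b11⊕b14⊕b15 = 0⊕1⊕1⊕0⊕0⊕0⊕1⊕1 = 0
s4: b4⊕b5⊕b6⊕b7⊕b12⊕b13⊕b14⊕b15 = 1⊕1⊕1⊕0⊕0⊕0⊕1⊕1 = 1
s8: b8⊕b9⊕b10⊕b11⊕b12⊕b13⊕b14⊕b15 = 0⊕0⊕0⊕0⊕0⊕0⊕1⊕1 = 0
Syndrome (s8...s1) = 0101 → position 5.
Overall parity (XOR of all 16 bits, including p0): 1⊕0⊕0⊕1⊕1⊕1⊕1⊕0⊕0⊕0⊕0⊕0⊕0⊕0⊕1⊕1 = 1
Overall=1, syndrome position=5 → single-bit error at position 5.

single 5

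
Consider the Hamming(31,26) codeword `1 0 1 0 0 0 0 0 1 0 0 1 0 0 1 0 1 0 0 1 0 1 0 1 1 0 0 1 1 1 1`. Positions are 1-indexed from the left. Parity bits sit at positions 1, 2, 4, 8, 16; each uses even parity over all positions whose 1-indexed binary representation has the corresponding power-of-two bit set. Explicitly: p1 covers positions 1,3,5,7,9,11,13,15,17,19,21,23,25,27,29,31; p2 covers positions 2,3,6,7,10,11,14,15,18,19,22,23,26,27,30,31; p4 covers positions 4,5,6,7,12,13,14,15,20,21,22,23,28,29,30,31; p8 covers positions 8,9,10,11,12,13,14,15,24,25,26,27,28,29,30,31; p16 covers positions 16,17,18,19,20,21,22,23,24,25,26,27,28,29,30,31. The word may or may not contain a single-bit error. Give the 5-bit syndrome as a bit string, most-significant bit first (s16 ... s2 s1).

s1: b1⊕b3⊕b5⊕b7⊕b9⊕b11⊕b13⊕b15⊕b17⊕b19⊕b21⊕b23⊕b25⊕b27⊕b29⊕b31 = 1⊕1⊕0⊕0⊕1⊕0⊕0⊕1⊕1⊕0⊕0⊕0⊕1⊕0⊕1⊕1 = 0
s2: b2⊕b3⊕b6⊕b7⊕b10⊕b11⊕b14⊕b15⊕b18⊕b19⊕b22⊕b23⊕b26⊕b27⊕b30⊕b31 = 0⊕1⊕0⊕0⊕0⊕0⊕0⊕1⊕0⊕0⊕1⊕0⊕0⊕0⊕1⊕1 = 1
s4: b4⊕b5⊕b6⊕b7⊕b12⊕b13⊕b14⊕b15⊕b20⊕b21⊕b22⊕b23⊕b28⊕b29⊕b30⊕b31 = 0⊕0⊕0⊕0⊕1⊕0⊕0⊕1⊕1⊕0⊕1⊕0⊕1⊕1⊕1⊕1 = 0
s8: b8⊕b9⊕b10⊕b11⊕b12⊕b13⊕b14⊕b15⊕b24⊕b25⊕b26⊕b27⊕b28⊕b29⊕b30⊕b31 = 0⊕1⊕0⊕0⊕1⊕0⊕0⊕1⊕1⊕1⊕0⊕0⊕1⊕1⊕1⊕1 = 1
s16: b16⊕b17⊕b18⊕b19⊕b20⊕b21⊕b22⊕b23⊕b24⊕b25⊕b26⊕b27⊕b28⊕b29⊕b30⊕b31 = 0⊕1⊕0⊕0⊕1⊕0⊕1⊕0⊕1⊕1⊕0⊕0⊕1⊕1⊕1⊕1 = 1
Syndrome (s16...s1) = 11010 → position 26.

11010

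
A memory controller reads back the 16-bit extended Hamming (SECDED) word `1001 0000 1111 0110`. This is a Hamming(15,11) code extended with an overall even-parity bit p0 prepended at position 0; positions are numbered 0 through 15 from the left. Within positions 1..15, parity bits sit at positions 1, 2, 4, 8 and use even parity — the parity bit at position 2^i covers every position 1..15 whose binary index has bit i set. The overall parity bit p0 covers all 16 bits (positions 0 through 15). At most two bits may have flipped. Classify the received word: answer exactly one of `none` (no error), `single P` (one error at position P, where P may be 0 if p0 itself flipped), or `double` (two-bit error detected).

s1: b1⊕b3⊕b5⊕b7⊕b9⊕b11⊕b13⊕b15 = 0⊕1⊕0⊕0⊕1⊕1⊕1⊕0 = 0
s2: b2⊕b3⊕b6⊕b7⊕b10⊕b11⊕b14⊕b15 = 0⊕1⊕0⊕0⊕1⊕1⊕1⊕0 = 0
s4: b4⊕b5⊕b6⊕b7⊕b12⊕b13⊕b14⊕b15 = 0⊕0⊕0⊕0⊕0⊕1⊕1⊕0 = 0
s8: b8⊕b9⊕b10⊕b11⊕b12⊕b13⊕b14⊕b15 = 1⊕1⊕1⊕1⊕0⊕1⊕1⊕0 = 0
Syndrome (s8...s1) = 0000 → position 0 (no error).
Overall parity (XOR of all 16 bits, including p0): 1⊕0⊕0⊕1⊕0⊕0⊕0⊕0⊕1⊕1⊕1⊕1⊕0⊕1⊕1⊕0 = 0
Overall=0, syndrome position=0 → no error.

none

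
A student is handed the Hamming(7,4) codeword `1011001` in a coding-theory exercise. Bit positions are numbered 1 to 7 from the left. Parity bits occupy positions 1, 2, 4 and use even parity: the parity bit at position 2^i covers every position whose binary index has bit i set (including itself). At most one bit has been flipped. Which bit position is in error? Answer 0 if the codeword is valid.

1

s1: b1⊕b3⊕b5⊕b7 = 1⊕1⊕0⊕1 = 1
s2: b2⊕b3⊕b6⊕b7 = 0⊕1⊕0⊕1 = 0
s4: b4⊕b5⊕b6⊕b7 = 1⊕0⊕0⊕1 = 0
Syndrome (s4...s1) = 001 → position 1.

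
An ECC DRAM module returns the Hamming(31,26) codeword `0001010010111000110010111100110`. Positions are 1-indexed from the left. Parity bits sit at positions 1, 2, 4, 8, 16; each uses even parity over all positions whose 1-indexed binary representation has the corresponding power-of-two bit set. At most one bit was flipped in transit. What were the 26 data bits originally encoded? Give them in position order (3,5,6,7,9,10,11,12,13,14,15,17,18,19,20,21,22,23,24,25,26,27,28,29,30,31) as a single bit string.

00101011100110010101100110

s1: b1⊕b3⊕b5⊕b7⊕b9⊕b11⊕b13⊕b15⊕b17⊕b19⊕b21⊕b23⊕b25⊕b27⊕b29⊕b31 = 0⊕0⊕0⊕0⊕1⊕1⊕1⊕0⊕1⊕0⊕1⊕1⊕1⊕0⊕1⊕0 = 0
s2: b2⊕b3⊕b6⊕b7⊕b10⊕b11⊕b14⊕b15⊕b18⊕b19⊕b22⊕b23⊕b26⊕b27⊕b30⊕b31 = 0⊕0⊕1⊕0⊕0⊕1⊕0⊕0⊕1⊕0⊕0⊕1⊕1⊕0⊕1⊕0 = 0
s4: b4⊕b5⊕b6⊕b7⊕b12⊕b13⊕b14⊕b15⊕b20⊕b21⊕b22⊕b23⊕b28⊕b29⊕b30⊕b31 = 1⊕0⊕1⊕0⊕1⊕1⊕0⊕0⊕0⊕1⊕0⊕1⊕0⊕1⊕1⊕0 = 0
s8: b8⊕b9⊕b10⊕b11⊕b12⊕b13⊕b14⊕b15⊕b24⊕b25⊕b26⊕b27⊕b28⊕b29⊕b30⊕b31 = 0⊕1⊕0⊕1⊕1⊕1⊕0⊕0⊕1⊕1⊕1⊕0⊕0⊕1⊕1⊕0 = 1
s16: b16⊕b17⊕b18⊕b19⊕b20⊕b21⊕b22⊕b23⊕b24⊕b25⊕b26⊕b27⊕b28⊕b29⊕b30⊕b31 = 0⊕1⊕1⊕0⊕0⊕1⊕0⊕1⊕1⊕1⊕1⊕0⊕0⊕1⊕1⊕0 = 1
Syndrome (s16...s1) = 11000 → position 24.
Flip bit 24: corrected codeword = 0001010010111000110010101100110
Data bits at positions 3,5,6,7,9,10,11,12,13,14,15,17,18,19,20,21,22,23,24,25,26,27,28,29,30,31: 00101011100110010101100110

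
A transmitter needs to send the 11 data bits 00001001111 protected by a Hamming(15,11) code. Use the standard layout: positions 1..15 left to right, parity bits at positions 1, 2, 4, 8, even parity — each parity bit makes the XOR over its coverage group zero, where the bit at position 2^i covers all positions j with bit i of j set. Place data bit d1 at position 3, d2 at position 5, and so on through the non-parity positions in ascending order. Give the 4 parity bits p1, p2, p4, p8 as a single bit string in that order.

Place data bits at non-power-of-two positions: b3=0, b5=0, b6=0, b7=0, b9=1, b10=0, b11=0, b12=1, b13=1, b14=1, b15=1.
p1 = XOR of data positions {3,5,7,9,11,13,15} = 0⊕0⊕0⊕1⊕0⊕1⊕1 = 1
p2 = XOR of data positions {3,6,7,10,11,14,15} = 0⊕0⊕0⊕0⊕0⊕1⊕1 = 0
p4 = XOR of data positions {5,6,7,12,13,14,15} = 0⊕0⊕0⊕1⊕1⊕1⊕1 = 0
p8 = XOR of data positions {9,10,11,12,13,14,15} = 1⊕0⊕0⊕1⊕1⊕1⊕1 = 1
Parity bits p1,p2,p4,p8 = 1001

1001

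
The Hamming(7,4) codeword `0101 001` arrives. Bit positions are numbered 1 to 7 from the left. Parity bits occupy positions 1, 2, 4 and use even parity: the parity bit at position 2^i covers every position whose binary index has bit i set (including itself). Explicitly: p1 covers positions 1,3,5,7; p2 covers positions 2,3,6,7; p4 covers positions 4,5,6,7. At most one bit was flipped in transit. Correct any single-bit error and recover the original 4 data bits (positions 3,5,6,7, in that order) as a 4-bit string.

s1: b1⊕b3⊕b5⊕b7 = 0⊕0⊕0⊕1 = 1
s2: b2⊕b3⊕b6⊕b7 = 1⊕0⊕0⊕1 = 0
s4: b4⊕b5⊕b6⊕b7 = 1⊕0⊕0⊕1 = 0
Syndrome (s4...s1) = 001 → position 1.
Flip bit 1: corrected codeword = 1101001
Data bits at positions 3,5,6,7: 0001

0001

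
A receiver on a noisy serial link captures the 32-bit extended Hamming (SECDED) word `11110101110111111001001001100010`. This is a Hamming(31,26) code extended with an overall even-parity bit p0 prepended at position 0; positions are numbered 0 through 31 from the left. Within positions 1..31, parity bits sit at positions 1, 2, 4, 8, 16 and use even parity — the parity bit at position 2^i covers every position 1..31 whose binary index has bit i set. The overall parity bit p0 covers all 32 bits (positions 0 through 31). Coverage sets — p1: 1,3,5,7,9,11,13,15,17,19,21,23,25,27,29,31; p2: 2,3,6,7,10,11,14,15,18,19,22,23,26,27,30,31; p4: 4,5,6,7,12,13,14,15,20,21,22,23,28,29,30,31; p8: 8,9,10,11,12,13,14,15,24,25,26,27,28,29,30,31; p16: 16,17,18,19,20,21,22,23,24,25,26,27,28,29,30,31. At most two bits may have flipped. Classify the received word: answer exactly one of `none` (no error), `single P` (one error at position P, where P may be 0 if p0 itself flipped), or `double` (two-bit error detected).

s1: b1⊕b3⊕b5⊕b7⊕b9⊕b11⊕b13⊕b15⊕b17⊕b19⊕b21⊕b23⊕b25⊕b27⊕b29⊕b31 = 1⊕1⊕1⊕1⊕1⊕1⊕1⊕1⊕0⊕1⊕0⊕0⊕1⊕0⊕0⊕0 = 0
s2: b2⊕b3⊕b6⊕b7⊕b10⊕b11⊕b14⊕b15⊕b18⊕b19⊕b22⊕b23⊕b26⊕b27⊕b30⊕b31 = 1⊕1⊕0⊕1⊕0⊕1⊕1⊕1⊕0⊕1⊕1⊕0⊕1⊕0⊕1⊕0 = 0
s4: b4⊕b5⊕b6⊕b7⊕b12⊕b13⊕b14⊕b15⊕b20⊕b21⊕b22⊕b23⊕b28⊕b29⊕b30⊕b31 = 0⊕1⊕0⊕1⊕1⊕1⊕1⊕1⊕0⊕0⊕1⊕0⊕0⊕0⊕1⊕0 = 0
s8: b8⊕b9⊕b10⊕b11⊕b12⊕b13⊕b14⊕b15⊕b24⊕b25⊕b26⊕b27⊕b28⊕b29⊕b30⊕b31 = 1⊕1⊕0⊕1⊕1⊕1⊕1⊕1⊕0⊕1⊕1⊕0⊕0⊕0⊕1⊕0 = 0
s16: b16⊕b17⊕b18⊕b19⊕b20⊕b21⊕b22⊕b23⊕b24⊕b25⊕b26⊕b27⊕b28⊕b29⊕b30⊕b31 = 1⊕0⊕0⊕1⊕0⊕0⊕1⊕0⊕0⊕1⊕1⊕0⊕0⊕0⊕1⊕0 = 0
Syndrome (s16...s1) = 00000 → position 0 (no error).
Overall parity (XOR of all 32 bits, including p0): 1⊕1⊕1⊕1⊕0⊕1⊕0⊕1⊕1⊕1⊕0⊕1⊕1⊕1⊕1⊕1⊕1⊕0⊕0⊕1⊕0⊕0⊕1⊕0⊕0⊕1⊕1⊕0⊕0⊕0⊕1⊕0 = 1
Overall=1, syndrome position=0 → single-bit error at position 0.

single 0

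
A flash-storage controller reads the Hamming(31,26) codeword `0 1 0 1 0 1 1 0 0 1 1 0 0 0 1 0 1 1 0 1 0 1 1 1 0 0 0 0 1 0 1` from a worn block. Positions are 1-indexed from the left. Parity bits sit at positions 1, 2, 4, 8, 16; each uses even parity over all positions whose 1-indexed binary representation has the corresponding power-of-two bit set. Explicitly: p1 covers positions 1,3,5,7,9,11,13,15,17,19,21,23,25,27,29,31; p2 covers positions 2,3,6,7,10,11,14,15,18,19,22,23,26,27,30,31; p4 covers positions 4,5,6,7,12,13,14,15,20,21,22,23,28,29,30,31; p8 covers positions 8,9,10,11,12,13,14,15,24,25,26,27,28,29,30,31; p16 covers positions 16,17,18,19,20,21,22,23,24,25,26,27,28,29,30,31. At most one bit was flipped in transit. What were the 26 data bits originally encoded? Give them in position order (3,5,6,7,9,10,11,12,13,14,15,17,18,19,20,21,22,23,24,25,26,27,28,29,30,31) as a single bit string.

01110110001110101110000101

s1: b1⊕b3⊕b5⊕b7⊕b9⊕b11⊕b13⊕b15⊕b17⊕b19⊕b21⊕b23⊕b25⊕b27⊕b29⊕b31 = 0⊕0⊕0⊕1⊕0⊕1⊕0⊕1⊕1⊕0⊕0⊕1⊕0⊕0⊕1⊕1 = 1
s2: b2⊕b3⊕b6⊕b7⊕b10⊕b11⊕b14⊕b15⊕b18⊕b19⊕b22⊕b23⊕b26⊕b27⊕b30⊕b31 = 1⊕0⊕1⊕1⊕1⊕1⊕0⊕1⊕1⊕0⊕1⊕1⊕0⊕0⊕0⊕1 = 0
s4: b4⊕b5⊕b6⊕b7⊕b12⊕b13⊕b14⊕b15⊕b20⊕b21⊕b22⊕b23⊕b28⊕b29⊕b30⊕b31 = 1⊕0⊕1⊕1⊕0⊕0⊕0⊕1⊕1⊕0⊕1⊕1⊕0⊕1⊕0⊕1 = 1
s8: b8⊕b9⊕b10⊕b11⊕b12⊕b13⊕b14⊕b15⊕b24⊕b25⊕b26⊕b27⊕b28⊕b29⊕b30⊕b31 = 0⊕0⊕1⊕1⊕0⊕0⊕0⊕1⊕1⊕0⊕0⊕0⊕0⊕1⊕0⊕1 = 0
s16: b16⊕b17⊕b18⊕b19⊕b20⊕b21⊕b22⊕b23⊕b24⊕b25⊕b26⊕b27⊕b28⊕b29⊕b30⊕b31 = 0⊕1⊕1⊕0⊕1⊕0⊕1⊕1⊕1⊕0⊕0⊕0⊕0⊕1⊕0⊕1 = 0
Syndrome (s16...s1) = 00101 → position 5.
Flip bit 5: corrected codeword = 0101111001100010110101110000101
Data bits at positions 3,5,6,7,9,10,11,12,13,14,15,17,18,19,20,21,22,23,24,25,26,27,28,29,30,31: 01110110001110101110000101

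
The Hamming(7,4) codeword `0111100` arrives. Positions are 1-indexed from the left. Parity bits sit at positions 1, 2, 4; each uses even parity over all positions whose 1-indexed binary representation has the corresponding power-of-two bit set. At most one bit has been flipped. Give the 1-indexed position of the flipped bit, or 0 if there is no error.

s1: b1⊕b3⊕b5⊕b7 = 0⊕1⊕1⊕0 = 0
s2: b2⊕b3⊕b6⊕b7 = 1⊕1⊕0⊕0 = 0
s4: b4⊕b5⊕b6⊕b7 = 1⊕1⊕0⊕0 = 0
Syndrome (s4...s1) = 000 → position 0 (no error).

0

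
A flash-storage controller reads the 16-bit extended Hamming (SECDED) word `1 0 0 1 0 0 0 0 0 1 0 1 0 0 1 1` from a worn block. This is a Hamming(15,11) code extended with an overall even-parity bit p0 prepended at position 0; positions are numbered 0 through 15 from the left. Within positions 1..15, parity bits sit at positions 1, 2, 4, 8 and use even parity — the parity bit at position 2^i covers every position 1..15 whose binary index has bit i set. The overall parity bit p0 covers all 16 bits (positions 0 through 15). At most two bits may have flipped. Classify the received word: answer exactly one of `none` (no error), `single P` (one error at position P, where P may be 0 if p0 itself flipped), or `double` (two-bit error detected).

none

s1: b1⊕b3⊕b5⊕b7⊕b9⊕b11⊕b13⊕b15 = 0⊕1⊕0⊕0⊕1⊕1⊕0⊕1 = 0
s2: b2⊕b3⊕b6⊕b7⊕b10⊕b11⊕b14⊕b15 = 0⊕1⊕0⊕0⊕0⊕1⊕1⊕1 = 0
s4: b4⊕b5⊕b6⊕b7⊕b12⊕b13⊕b14⊕b15 = 0⊕0⊕0⊕0⊕0⊕0⊕1⊕1 = 0
s8: b8⊕b9⊕b10⊕b11⊕b12⊕b13⊕b14⊕b15 = 0⊕1⊕0⊕1⊕0⊕0⊕1⊕1 = 0
Syndrome (s8...s1) = 0000 → position 0 (no error).
Overall parity (XOR of all 16 bits, including p0): 1⊕0⊕0⊕1⊕0⊕0⊕0⊕0⊕0⊕1⊕0⊕1⊕0⊕0⊕1⊕1 = 0
Overall=0, syndrome position=0 → no error.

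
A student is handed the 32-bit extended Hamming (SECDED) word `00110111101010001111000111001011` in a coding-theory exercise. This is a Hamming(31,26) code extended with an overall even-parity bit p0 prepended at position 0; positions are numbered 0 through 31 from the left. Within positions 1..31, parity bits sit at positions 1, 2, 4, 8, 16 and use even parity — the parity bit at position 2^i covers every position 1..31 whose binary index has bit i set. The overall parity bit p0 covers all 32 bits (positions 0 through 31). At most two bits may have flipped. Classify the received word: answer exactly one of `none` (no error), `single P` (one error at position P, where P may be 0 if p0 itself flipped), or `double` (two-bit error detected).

s1: b1⊕b3⊕b5⊕b7⊕b9⊕b11⊕b13⊕b15⊕b17⊕b19⊕b21⊕b23⊕b25⊕b27⊕b29⊕b31 = 0⊕1⊕1⊕1⊕0⊕0⊕0⊕0⊕1⊕1⊕0⊕1⊕1⊕0⊕0⊕1 = 0
s2: b2⊕b3⊕b6⊕b7⊕b10⊕b11⊕b14⊕b15⊕b18⊕b19⊕b22⊕b23⊕b26⊕b27⊕b30⊕b31 = 1⊕1⊕1⊕1⊕1⊕0⊕0⊕0⊕1⊕1⊕0⊕1⊕0⊕0⊕1⊕1 = 0
s4: b4⊕b5⊕b6⊕b7⊕b12⊕b13⊕b14⊕b15⊕b20⊕b21⊕b22⊕b23⊕b28⊕b29⊕b30⊕b31 = 0⊕1⊕1⊕1⊕1⊕0⊕0⊕0⊕0⊕0⊕0⊕1⊕1⊕0⊕1⊕1 = 0
s8: b8⊕b9⊕b10⊕b11⊕b12⊕b13⊕b14⊕b15⊕b24⊕b25⊕b26⊕b27⊕b28⊕b29⊕b30⊕b31 = 1⊕0⊕1⊕0⊕1⊕0⊕0⊕0⊕1⊕1⊕0⊕0⊕1⊕0⊕1⊕1 = 0
s16: b16⊕b17⊕b18⊕b19⊕b20⊕b21⊕b22⊕b23⊕b24⊕b25⊕b26⊕b27⊕b28⊕b29⊕b30⊕b31 = 1⊕1⊕1⊕1⊕0⊕0⊕0⊕1⊕1⊕1⊕0⊕0⊕1⊕0⊕1⊕1 = 0
Syndrome (s16...s1) = 00000 → position 0 (no error).
Overall parity (XOR of all 32 bits, including p0): 0⊕0⊕1⊕1⊕0⊕1⊕1⊕1⊕1⊕0⊕1⊕0⊕1⊕0⊕0⊕0⊕1⊕1⊕1⊕1⊕0⊕0⊕0⊕1⊕1⊕1⊕0⊕0⊕1⊕0⊕1⊕1 = 0
Overall=0, syndrome position=0 → no error.

none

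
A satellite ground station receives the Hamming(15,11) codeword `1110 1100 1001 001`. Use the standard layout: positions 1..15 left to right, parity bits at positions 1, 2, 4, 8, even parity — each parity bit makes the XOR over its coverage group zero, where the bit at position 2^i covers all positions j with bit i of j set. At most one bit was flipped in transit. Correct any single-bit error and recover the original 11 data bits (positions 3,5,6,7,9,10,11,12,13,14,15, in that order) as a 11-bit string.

s1: b1⊕b3⊕b5⊕b7⊕b9⊕b11⊕b13⊕b15 = 1⊕1⊕1⊕0⊕1⊕0⊕0⊕1 = 1
s2: b2⊕b3⊕b6⊕b7⊕b10⊕b11⊕b14⊕b15 = 1⊕1⊕1⊕0⊕0⊕0⊕0⊕1 = 0
s4: b4⊕b5⊕b6⊕b7⊕b12⊕b13⊕b14⊕b15 = 0⊕1⊕1⊕0⊕1⊕0⊕0⊕1 = 0
s8: b8⊕b9⊕b10⊕b11⊕b12⊕b13⊕b14⊕b15 = 0⊕1⊕0⊕0⊕1⊕0⊕0⊕1 = 1
Syndrome (s8...s1) = 1001 → position 9.
Flip bit 9: corrected codeword = 111011000001001
Data bits at positions 3,5,6,7,9,10,11,12,13,14,15: 11100001001

11100001001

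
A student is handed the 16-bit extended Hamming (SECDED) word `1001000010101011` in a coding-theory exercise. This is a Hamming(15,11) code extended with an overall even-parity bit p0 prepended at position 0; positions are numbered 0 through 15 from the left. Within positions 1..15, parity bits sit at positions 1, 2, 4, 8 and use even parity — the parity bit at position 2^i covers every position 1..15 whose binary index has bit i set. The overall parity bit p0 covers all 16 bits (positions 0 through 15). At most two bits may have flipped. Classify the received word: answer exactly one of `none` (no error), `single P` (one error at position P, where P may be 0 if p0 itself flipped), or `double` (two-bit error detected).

s1: b1⊕b3⊕b5⊕b7⊕b9⊕b11⊕b13⊕b15 = 0⊕1⊕0⊕0⊕0⊕0⊕0⊕1 = 0
s2: b2⊕b3⊕b6⊕b7⊕b10⊕b11⊕b14⊕b15 = 0⊕1⊕0⊕0⊕1⊕0⊕1⊕1 = 0
s4: b4⊕b5⊕b6⊕b7⊕b12⊕b13⊕b14⊕b15 = 0⊕0⊕0⊕0⊕1⊕0⊕1⊕1 = 1
s8: b8⊕b9⊕b10⊕b11⊕b12⊕b13⊕b14⊕b15 = 1⊕0⊕1⊕0⊕1⊕0⊕1⊕1 = 1
Syndrome (s8...s1) = 1100 → position 12.
Overall parity (XOR of all 16 bits, including p0): 1⊕0⊕0⊕1⊕0⊕0⊕0⊕0⊕1⊕0⊕1⊕0⊕1⊕0⊕1⊕1 = 1
Overall=1, syndrome position=12 → single-bit error at position 12.

single 12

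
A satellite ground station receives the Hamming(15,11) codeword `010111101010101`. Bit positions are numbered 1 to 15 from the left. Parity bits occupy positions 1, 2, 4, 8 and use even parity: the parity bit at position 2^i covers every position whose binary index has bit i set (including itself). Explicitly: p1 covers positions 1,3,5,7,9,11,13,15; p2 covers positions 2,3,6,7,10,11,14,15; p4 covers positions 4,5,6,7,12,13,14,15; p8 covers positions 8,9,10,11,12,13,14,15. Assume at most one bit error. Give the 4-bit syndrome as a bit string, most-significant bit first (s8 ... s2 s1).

s1: b1⊕b3⊕b5⊕b7⊕b9⊕b11⊕b13⊕b15 = 0⊕0⊕1⊕1⊕1⊕1⊕1⊕1 = 0
s2: b2⊕b3⊕b6⊕b7⊕b10⊕b11⊕b14⊕b15 = 1⊕0⊕1⊕1⊕0⊕1⊕0⊕1 = 1
s4: b4⊕b5⊕b6⊕b7⊕b12⊕b13⊕b14⊕b15 = 1⊕1⊕1⊕1⊕0⊕1⊕0⊕1 = 0
s8: b8⊕b9⊕b10⊕b11⊕b12⊕b13⊕b14⊕b15 = 0⊕1⊕0⊕1⊕0⊕1⊕0⊕1 = 0
Syndrome (s8...s1) = 0010 → position 2.

0010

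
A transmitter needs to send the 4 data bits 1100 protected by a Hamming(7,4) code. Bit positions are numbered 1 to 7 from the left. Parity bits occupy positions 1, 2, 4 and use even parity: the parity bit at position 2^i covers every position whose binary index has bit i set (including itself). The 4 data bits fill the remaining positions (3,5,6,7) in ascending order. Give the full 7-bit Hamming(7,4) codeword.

Place data bits at non-power-of-two positions: b3=1, b5=1, b6=0, b7=0.
p1 = XOR of data positions {3,5,7} = 1⊕1⊕0 = 0
p2 = XOR of data positions {3,6,7} = 1⊕0⊕0 = 1
p4 = XOR of data positions {5,6,7} = 1⊕0⊕0 = 1
Codeword b1..b7 = 0111100

0111100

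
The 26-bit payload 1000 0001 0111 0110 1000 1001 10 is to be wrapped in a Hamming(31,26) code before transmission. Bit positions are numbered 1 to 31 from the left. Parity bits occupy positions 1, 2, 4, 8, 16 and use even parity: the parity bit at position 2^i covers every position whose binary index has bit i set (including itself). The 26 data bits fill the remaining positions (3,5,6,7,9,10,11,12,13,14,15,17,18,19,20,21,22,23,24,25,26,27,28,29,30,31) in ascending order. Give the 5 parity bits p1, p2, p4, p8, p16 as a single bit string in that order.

11101

Place data bits at non-power-of-two positions: b3=1, b5=0, b6=0, b7=0, b9=0, b10=0, b11=0, b12=1, b13=0, b14=1, b15=1, b17=1, b18=0, b19=1, b20=1, b21=0, b22=1, b23=0, b24=0, b25=0, b26=1, b27=0, b28=0, b29=1, b30=1, b31=0.
p1 = XOR of data positions {3,5,7,9,11,13,15,17,19,21,23,25,27,29,31} = 1⊕0⊕0⊕0⊕0⊕0⊕1⊕1⊕1⊕0⊕0⊕0⊕0⊕1⊕0 = 1
p2 = XOR of data positions {3,6,7,10,11,14,15,18,19,22,23,26,27,30,31} = 1⊕0⊕0⊕0⊕0⊕1⊕1⊕0⊕1⊕1⊕0⊕1⊕0⊕1⊕0 = 1
p4 = XOR of data positions {5,6,7,12,13,14,15,20,21,22,23,28,29,30,31} = 0⊕0⊕0⊕1⊕0⊕1⊕1⊕1⊕0⊕1⊕0⊕0⊕1⊕1⊕0 = 1
p8 = XOR of data positions {9,10,11,12,13,14,15,24,25,26,27,28,29,30,31} = 0⊕0⊕0⊕1⊕0⊕1⊕1⊕0⊕0⊕1⊕0⊕0⊕1⊕1⊕0 = 0
p16 = XOR of data positions {17,18,19,20,21,22,23,24,25,26,27,28,29,30,31} = 1⊕0⊕1⊕1⊕0⊕1⊕0⊕0⊕0⊕1⊕0⊕0⊕1⊕1⊕0 = 1
Parity bits p1,p2,p4,p8,p16 = 11101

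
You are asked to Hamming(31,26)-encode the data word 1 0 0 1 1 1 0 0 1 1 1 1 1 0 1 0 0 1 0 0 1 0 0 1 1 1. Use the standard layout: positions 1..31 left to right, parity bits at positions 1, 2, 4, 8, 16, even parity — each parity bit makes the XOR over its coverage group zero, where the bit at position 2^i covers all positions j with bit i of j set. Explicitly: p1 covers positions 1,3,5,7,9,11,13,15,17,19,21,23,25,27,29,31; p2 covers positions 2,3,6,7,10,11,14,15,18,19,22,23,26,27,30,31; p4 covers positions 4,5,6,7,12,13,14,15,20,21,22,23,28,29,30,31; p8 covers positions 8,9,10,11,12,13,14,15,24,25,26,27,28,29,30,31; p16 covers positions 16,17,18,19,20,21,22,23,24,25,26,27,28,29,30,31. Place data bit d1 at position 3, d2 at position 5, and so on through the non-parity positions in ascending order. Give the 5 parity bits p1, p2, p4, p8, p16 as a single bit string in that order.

Place data bits at non-power-of-two positions: b3=1, b5=0, b6=0, b7=1, b9=1, b10=1, b11=0, b12=0, b13=1, b14=1, b15=1, b17=1, b18=1, b19=0, b20=1, b21=0, b22=0, b23=1, b24=0, b25=0, b26=1, b27=0, b28=0, b29=1, b30=1, b31=1.
p1 = XOR of data positions {3,5,7,9,11,13,15,17,19,21,23,25,27,29,31} = 1⊕0⊕1⊕1⊕0⊕1⊕1⊕1⊕0⊕0⊕1⊕0⊕0⊕1⊕1 = 1
p2 = XOR of data positions {3,6,7,10,11,14,15,18,19,22,23,26,27,30,31} = 1⊕0⊕1⊕1⊕0⊕1⊕1⊕1⊕0⊕0⊕1⊕1⊕0⊕1⊕1 = 0
p4 = XOR of data positions {5,6,7,12,13,14,15,20,21,22,23,28,29,30,31} = 0⊕0⊕1⊕0⊕1⊕1⊕1⊕1⊕0⊕0⊕1⊕0⊕1⊕1⊕1 = 1
p8 = XOR of data positions {9,10,11,12,13,14,15,24,25,26,27,28,29,30,31} = 1⊕1⊕0⊕0⊕1⊕1⊕1⊕0⊕0⊕1⊕0⊕0⊕1⊕1⊕1 = 1
p16 = XOR of data positions {17,18,19,20,21,22,23,24,25,26,27,28,29,30,31} = 1⊕1⊕0⊕1⊕0⊕0⊕1⊕0⊕0⊕1⊕0⊕0⊕1⊕1⊕1 = 0
Parity bits p1,p2,p4,p8,p16 = 10110

10110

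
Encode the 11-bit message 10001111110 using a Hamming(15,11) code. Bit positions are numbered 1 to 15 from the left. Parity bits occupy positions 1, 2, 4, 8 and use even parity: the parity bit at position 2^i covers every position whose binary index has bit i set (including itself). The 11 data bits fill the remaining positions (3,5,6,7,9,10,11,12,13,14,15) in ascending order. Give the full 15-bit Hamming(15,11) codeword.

001100001111110

Place data bits at non-power-of-two positions: b3=1, b5=0, b6=0, b7=0, b9=1, b10=1, b11=1, b12=1, b13=1, b14=1, b15=0.
p1 = XOR of data positions {3,5,7,9,11,13,15} = 1⊕0⊕0⊕1⊕1⊕1⊕0 = 0
p2 = XOR of data positions {3,6,7,10,11,14,15} = 1⊕0⊕0⊕1⊕1⊕1⊕0 = 0
p4 = XOR of data positions {5,6,7,12,13,14,15} = 0⊕0⊕0⊕1⊕1⊕1⊕0 = 1
p8 = XOR of data positions {9,10,11,12,13,14,15} = 1⊕1⊕1⊕1⊕1⊕1⊕0 = 0
Codeword b1..b15 = 001100001111110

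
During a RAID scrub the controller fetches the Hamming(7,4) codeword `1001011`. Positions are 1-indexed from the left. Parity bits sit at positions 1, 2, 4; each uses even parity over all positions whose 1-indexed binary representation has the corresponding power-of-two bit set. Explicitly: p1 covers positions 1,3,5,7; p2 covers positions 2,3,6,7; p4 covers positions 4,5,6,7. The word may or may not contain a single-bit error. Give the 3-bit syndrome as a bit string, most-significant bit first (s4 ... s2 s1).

100

s1: b1⊕b3⊕b5⊕b7 = 1⊕0⊕0⊕1 = 0
s2: b2⊕b3⊕b6⊕b7 = 0⊕0⊕1⊕1 = 0
s4: b4⊕b5⊕b6⊕b7 = 1⊕0⊕1⊕1 = 1
Syndrome (s4...s1) = 100 → position 4.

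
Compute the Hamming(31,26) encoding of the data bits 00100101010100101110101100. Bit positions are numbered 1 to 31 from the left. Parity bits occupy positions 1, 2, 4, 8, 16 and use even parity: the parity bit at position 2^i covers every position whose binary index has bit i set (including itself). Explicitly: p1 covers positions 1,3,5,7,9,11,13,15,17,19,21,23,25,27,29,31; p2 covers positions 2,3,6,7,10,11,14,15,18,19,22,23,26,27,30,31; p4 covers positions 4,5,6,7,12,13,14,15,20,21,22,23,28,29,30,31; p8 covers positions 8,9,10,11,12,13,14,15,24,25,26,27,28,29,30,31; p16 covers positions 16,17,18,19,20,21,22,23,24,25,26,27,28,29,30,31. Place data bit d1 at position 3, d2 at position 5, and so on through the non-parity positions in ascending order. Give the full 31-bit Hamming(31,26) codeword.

1000010101010100100101110101100

Place data bits at non-power-of-two positions: b3=0, b5=0, b6=1, b7=0, b9=0, b10=1, b11=0, b12=1, b13=0, b14=1, b15=0, b17=1, b18=0, b19=0, b20=1, b21=0, b22=1, b23=1, b24=1, b25=0, b26=1, b27=0, b28=1, b29=1, b30=0, b31=0.
p1 = XOR of data positions {3,5,7,9,11,13,15,17,19,21,23,25,27,29,31} = 0⊕0⊕0⊕0⊕0⊕0⊕0⊕1⊕0⊕0⊕1⊕0⊕0⊕1⊕0 = 1
p2 = XOR of data positions {3,6,7,10,11,14,15,18,19,22,23,26,27,30,31} = 0⊕1⊕0⊕1⊕0⊕1⊕0⊕0⊕0⊕1⊕1⊕1⊕0⊕0⊕0 = 0
p4 = XOR of data positions {5,6,7,12,13,14,15,20,21,22,23,28,29,30,31} = 0⊕1⊕0⊕1⊕0⊕1⊕0⊕1⊕0⊕1⊕1⊕1⊕1⊕0⊕0 = 0
p8 = XOR of data positions {9,10,11,12,13,14,15,24,25,26,27,28,29,30,31} = 0⊕1⊕0⊕1⊕0⊕1⊕0⊕1⊕0⊕1⊕0⊕1⊕1⊕0⊕0 = 1
p16 = XOR of data positions {17,18,19,20,21,22,23,24,25,26,27,28,29,30,31} = 1⊕0⊕0⊕1⊕0⊕1⊕1⊕1⊕0⊕1⊕0⊕1⊕1⊕0⊕0 = 0
Codeword b1..b31 = 1000010101010100100101110101100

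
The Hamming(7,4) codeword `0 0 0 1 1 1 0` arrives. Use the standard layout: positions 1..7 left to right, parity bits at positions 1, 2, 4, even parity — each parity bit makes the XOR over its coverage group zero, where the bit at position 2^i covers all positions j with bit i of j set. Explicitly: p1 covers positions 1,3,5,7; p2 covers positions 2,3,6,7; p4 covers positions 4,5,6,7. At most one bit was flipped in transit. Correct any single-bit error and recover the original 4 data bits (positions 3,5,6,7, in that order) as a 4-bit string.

0111

s1: b1⊕b3⊕b5⊕b7 = 0⊕0⊕1⊕0 = 1
s2: b2⊕b3⊕b6⊕b7 = 0⊕0⊕1⊕0 = 1
s4: b4⊕b5⊕b6⊕b7 = 1⊕1⊕1⊕0 = 1
Syndrome (s4...s1) = 111 → position 7.
Flip bit 7: corrected codeword = 0001111
Data bits at positions 3,5,6,7: 0111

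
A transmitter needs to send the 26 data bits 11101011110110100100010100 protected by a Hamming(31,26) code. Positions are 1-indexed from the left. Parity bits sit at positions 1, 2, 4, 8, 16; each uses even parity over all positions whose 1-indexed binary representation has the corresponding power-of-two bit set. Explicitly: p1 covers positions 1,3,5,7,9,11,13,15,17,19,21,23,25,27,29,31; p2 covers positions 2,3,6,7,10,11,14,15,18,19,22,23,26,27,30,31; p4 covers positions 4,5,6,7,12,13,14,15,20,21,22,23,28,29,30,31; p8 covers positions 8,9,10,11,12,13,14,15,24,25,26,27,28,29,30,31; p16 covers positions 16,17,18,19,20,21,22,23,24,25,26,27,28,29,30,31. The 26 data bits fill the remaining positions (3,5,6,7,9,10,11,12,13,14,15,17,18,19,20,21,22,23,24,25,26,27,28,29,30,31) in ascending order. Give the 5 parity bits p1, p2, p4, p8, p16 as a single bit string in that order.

Place data bits at non-power-of-two positions: b3=1, b5=1, b6=1, b7=0, b9=1, b10=0, b11=1, b12=1, b13=1, b14=1, b15=0, b17=1, b18=1, b19=0, b20=1, b21=0, b22=0, b23=1, b24=0, b25=0, b26=0, b27=1, b28=0, b29=1, b30=0, b31=0.
p1 = XOR of data positions {3,5,7,9,11,13,15,17,19,21,23,25,27,29,31} = 1⊕1⊕0⊕1⊕1⊕1⊕0⊕1⊕0⊕0⊕1⊕0⊕1⊕1⊕0 = 1
p2 = XOR of data positions {3,6,7,10,11,14,15,18,19,22,23,26,27,30,31} = 1⊕1⊕0⊕0⊕1⊕1⊕0⊕1⊕0⊕0⊕1⊕0⊕1⊕0⊕0 = 1
p4 = XOR of data positions {5,6,7,12,13,14,15,20,21,22,23,28,29,30,31} = 1⊕1⊕0⊕1⊕1⊕1⊕0⊕1⊕0⊕0⊕1⊕0⊕1⊕0⊕0 = 0
p8 = XOR of data positions {9,10,11,12,13,14,15,24,25,26,27,28,29,30,31} = 1⊕0⊕1⊕1⊕1⊕1⊕0⊕0⊕0⊕0⊕1⊕0⊕1⊕0⊕0 = 1
p16 = XOR of data positions {17,18,19,20,21,22,23,24,25,26,27,28,29,30,31} = 1⊕1⊕0⊕1⊕0⊕0⊕1⊕0⊕0⊕0⊕1⊕0⊕1⊕0⊕0 = 0
Parity bits p1,p2,p4,p8,p16 = 11010

11010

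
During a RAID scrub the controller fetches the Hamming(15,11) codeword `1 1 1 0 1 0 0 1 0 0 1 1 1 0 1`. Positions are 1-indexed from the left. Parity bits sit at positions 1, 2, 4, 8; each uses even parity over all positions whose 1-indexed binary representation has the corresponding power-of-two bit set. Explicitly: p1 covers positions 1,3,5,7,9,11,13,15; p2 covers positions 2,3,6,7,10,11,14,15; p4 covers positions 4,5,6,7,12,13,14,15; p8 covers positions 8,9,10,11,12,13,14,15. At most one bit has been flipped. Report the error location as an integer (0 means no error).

8

s1: b1⊕b3⊕b5⊕b7⊕b9⊕b11⊕b13⊕b15 = 1⊕1⊕1⊕0⊕0⊕1⊕1⊕1 = 0
s2: b2⊕b3⊕b6⊕b7⊕b10⊕b11⊕b14⊕b15 = 1⊕1⊕0⊕0⊕0⊕1⊕0⊕1 = 0
s4: b4⊕b5⊕b6⊕b7⊕b12⊕b13⊕b14⊕b15 = 0⊕1⊕0⊕0⊕1⊕1⊕0⊕1 = 0
s8: b8⊕b9⊕b10⊕b11⊕b12⊕b13⊕b14⊕b15 = 1⊕0⊕0⊕1⊕1⊕1⊕0⊕1 = 1
Syndrome (s8...s1) = 1000 → position 8.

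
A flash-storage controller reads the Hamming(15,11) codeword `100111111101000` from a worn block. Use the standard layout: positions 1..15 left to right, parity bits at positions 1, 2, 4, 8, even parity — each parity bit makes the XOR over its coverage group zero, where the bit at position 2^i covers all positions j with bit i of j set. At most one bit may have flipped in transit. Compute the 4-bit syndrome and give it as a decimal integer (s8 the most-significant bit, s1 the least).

s1: b1⊕b3⊕b5⊕b7⊕b9⊕b11⊕b13⊕b15 = 1⊕0⊕1⊕1⊕1⊕0⊕0⊕0 = 0
s2: b2⊕b3⊕b6⊕b7⊕b10⊕b11⊕b14⊕b15 = 0⊕0⊕1⊕1⊕1⊕0⊕0⊕0 = 1
s4: b4⊕b5⊕b6⊕b7⊕b12⊕b13⊕b14⊕b15 = 1⊕1⊕1⊕1⊕1⊕0⊕0⊕0 = 1
s8: b8⊕b9⊕b10⊕b11⊕b12⊕b13⊕b14⊕b15 = 1⊕1⊕1⊕0⊕1⊕0⊕0⊕0 = 0
Syndrome (s8...s1) = 0110 → position 6.

6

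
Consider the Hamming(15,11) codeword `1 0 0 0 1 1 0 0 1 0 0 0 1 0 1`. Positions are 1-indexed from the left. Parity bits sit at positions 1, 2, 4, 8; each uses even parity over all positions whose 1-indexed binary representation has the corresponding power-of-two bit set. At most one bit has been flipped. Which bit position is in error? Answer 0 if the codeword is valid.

9

s1: b1⊕b3⊕b5⊕b7⊕b9⊕b11⊕b13⊕b15 = 1⊕0⊕1⊕0⊕1⊕0⊕1⊕1 = 1
s2: b2⊕b3⊕b6⊕b7⊕b10⊕b11⊕b14⊕b15 = 0⊕0⊕1⊕0⊕0⊕0⊕0⊕1 = 0
s4: b4⊕b5⊕b6⊕b7⊕b12⊕b13⊕b14⊕b15 = 0⊕1⊕1⊕0⊕0⊕1⊕0⊕1 = 0
s8: b8⊕b9⊕b10⊕b11⊕b12⊕b13⊕b14⊕b15 = 0⊕1⊕0⊕0⊕0⊕1⊕0⊕1 = 1
Syndrome (s8...s1) = 1001 → position 9.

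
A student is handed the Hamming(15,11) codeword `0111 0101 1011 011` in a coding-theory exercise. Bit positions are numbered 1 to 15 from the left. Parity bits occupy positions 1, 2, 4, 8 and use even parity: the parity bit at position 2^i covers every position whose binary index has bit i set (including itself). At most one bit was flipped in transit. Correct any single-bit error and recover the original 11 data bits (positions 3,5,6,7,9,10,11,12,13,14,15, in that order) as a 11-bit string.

10101011011

s1: b1⊕b3⊕b5⊕b7⊕b9⊕b11⊕b13⊕b15 = 0⊕1⊕0⊕0⊕1⊕1⊕0⊕1 = 0
s2: b2⊕b3⊕b6⊕b7⊕b10⊕b11⊕b14⊕b15 = 1⊕1⊕1⊕0⊕0⊕1⊕1⊕1 = 0
s4: b4⊕b5⊕b6⊕b7⊕b12⊕b13⊕b14⊕b15 = 1⊕0⊕1⊕0⊕1⊕0⊕1⊕1 = 1
s8: b8⊕b9⊕b10⊕b11⊕b12⊕b13⊕b14⊕b15 = 1⊕1⊕0⊕1⊕1⊕0⊕1⊕1 = 0
Syndrome (s8...s1) = 0100 → position 4.
Flip bit 4: corrected codeword = 011001011011011
Data bits at positions 3,5,6,7,9,10,11,12,13,14,15: 10101011011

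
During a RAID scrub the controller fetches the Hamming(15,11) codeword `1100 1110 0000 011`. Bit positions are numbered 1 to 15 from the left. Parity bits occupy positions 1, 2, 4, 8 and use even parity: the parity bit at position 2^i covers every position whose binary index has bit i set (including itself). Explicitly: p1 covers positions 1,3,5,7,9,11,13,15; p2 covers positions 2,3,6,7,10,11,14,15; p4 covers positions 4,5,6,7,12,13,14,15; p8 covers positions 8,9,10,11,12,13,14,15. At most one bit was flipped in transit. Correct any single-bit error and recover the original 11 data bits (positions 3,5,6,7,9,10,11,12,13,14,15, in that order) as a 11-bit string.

s1: b1⊕b3⊕b5⊕b7⊕b9⊕b11⊕b13⊕b15 = 1⊕0⊕1⊕1⊕0⊕0⊕0⊕1 = 0
s2: b2⊕b3⊕b6⊕b7⊕b10⊕b11⊕b14⊕b15 = 1⊕0⊕1⊕1⊕0⊕0⊕1⊕1 = 1
s4: b4⊕b5⊕b6⊕b7⊕b12⊕b13⊕b14⊕b15 = 0⊕1⊕1⊕1⊕0⊕0⊕1⊕1 = 1
s8: b8⊕b9⊕b10⊕b11⊕b12⊕b13⊕b14⊕b15 = 0⊕0⊕0⊕0⊕0⊕0⊕1⊕1 = 0
Syndrome (s8...s1) = 0110 → position 6.
Flip bit 6: corrected codeword = 110010100000011
Data bits at positions 3,5,6,7,9,10,11,12,13,14,15: 01010000011

01010000011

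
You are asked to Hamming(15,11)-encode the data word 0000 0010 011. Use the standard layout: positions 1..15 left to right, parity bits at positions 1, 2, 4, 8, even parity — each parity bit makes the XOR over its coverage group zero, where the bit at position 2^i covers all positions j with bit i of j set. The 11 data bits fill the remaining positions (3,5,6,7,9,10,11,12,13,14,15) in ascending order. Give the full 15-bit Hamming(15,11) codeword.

010000010010011

Place data bits at non-power-of-two positions: b3=0, b5=0, b6=0, b7=0, b9=0, b10=0, b11=1, b12=0, b13=0, b14=1, b15=1.
p1 = XOR of data positions {3,5,7,9,11,13,15} = 0⊕0⊕0⊕0⊕1⊕0⊕1 = 0
p2 = XOR of data positions {3,6,7,10,11,14,15} = 0⊕0⊕0⊕0⊕1⊕1⊕1 = 1
p4 = XOR of data positions {5,6,7,12,13,14,15} = 0⊕0⊕0⊕0⊕0⊕1⊕1 = 0
p8 = XOR of data positions {9,10,11,12,13,14,15} = 0⊕0⊕1⊕0⊕0⊕1⊕1 = 1
Codeword b1..b15 = 010000010010011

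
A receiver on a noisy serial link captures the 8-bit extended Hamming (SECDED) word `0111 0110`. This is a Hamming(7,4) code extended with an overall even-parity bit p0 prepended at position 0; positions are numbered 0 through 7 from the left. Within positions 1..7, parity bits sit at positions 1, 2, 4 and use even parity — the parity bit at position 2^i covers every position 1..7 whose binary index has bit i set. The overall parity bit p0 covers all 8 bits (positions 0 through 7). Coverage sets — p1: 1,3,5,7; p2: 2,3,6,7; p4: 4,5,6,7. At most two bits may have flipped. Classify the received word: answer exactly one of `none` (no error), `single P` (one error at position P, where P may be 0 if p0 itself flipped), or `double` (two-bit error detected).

s1: b1⊕b3⊕b5⊕b7 = 1⊕1⊕1⊕0 = 1
s2: b2⊕b3⊕b6⊕b7 = 1⊕1⊕1⊕0 = 1
s4: b4⊕b5⊕b6⊕b7 = 0⊕1⊕1⊕0 = 0
Syndrome (s4...s1) = 011 → position 3.
Overall parity (XOR of all 8 bits, including p0): 0⊕1⊕1⊕1⊕0⊕1⊕1⊕0 = 1
Overall=1, syndrome position=3 → single-bit error at position 3.

single 3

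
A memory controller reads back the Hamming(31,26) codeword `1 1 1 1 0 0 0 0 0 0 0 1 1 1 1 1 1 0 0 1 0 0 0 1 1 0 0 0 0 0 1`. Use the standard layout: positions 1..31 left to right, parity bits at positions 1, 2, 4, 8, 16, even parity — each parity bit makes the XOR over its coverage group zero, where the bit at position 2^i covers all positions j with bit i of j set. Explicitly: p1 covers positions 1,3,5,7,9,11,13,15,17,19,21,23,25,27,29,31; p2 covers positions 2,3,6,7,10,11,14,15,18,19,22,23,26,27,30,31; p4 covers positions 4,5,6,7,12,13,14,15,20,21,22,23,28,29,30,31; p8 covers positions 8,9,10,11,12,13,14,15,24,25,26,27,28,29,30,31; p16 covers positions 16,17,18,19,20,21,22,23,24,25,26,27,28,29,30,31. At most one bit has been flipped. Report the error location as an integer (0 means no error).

s1: b1⊕b3⊕b5⊕b7⊕b9⊕b11⊕b13⊕b15⊕b17⊕b19⊕b21⊕b23⊕b25⊕b27⊕b29⊕b31 = 1⊕1⊕0⊕0⊕0⊕0⊕1⊕1⊕1⊕0⊕0⊕0⊕1⊕0⊕0⊕1 = 1
s2: b2⊕b3⊕b6⊕b7⊕b10⊕b11⊕b14⊕b15⊕b18⊕b19⊕b22⊕b23⊕b26⊕b27⊕b30⊕b31 = 1⊕1⊕0⊕0⊕0⊕0⊕1⊕1⊕0⊕0⊕0⊕0⊕0⊕0⊕0⊕1 = 1
s4: b4⊕b5⊕b6⊕b7⊕b12⊕b13⊕b14⊕b15⊕b20⊕b21⊕b22⊕b23⊕b28⊕b29⊕b30⊕b31 = 1⊕0⊕0⊕0⊕1⊕1⊕1⊕1⊕1⊕0⊕0⊕0⊕0⊕0⊕0⊕1 = 1
s8: b8⊕b9⊕b10⊕b11⊕b12⊕b13⊕b14⊕b15⊕b24⊕b25⊕b26⊕b27⊕b28⊕b29⊕b30⊕b31 = 0⊕0⊕0⊕0⊕1⊕1⊕1⊕1⊕1⊕1⊕0⊕0⊕0⊕0⊕0⊕1 = 1
s16: b16⊕b17⊕b18⊕b19⊕b20⊕b21⊕b22⊕b23⊕b24⊕b25⊕b26⊕b27⊕b28⊕b29⊕b30⊕b31 = 1⊕1⊕0⊕0⊕1⊕0⊕0⊕0⊕1⊕1⊕0⊕0⊕0⊕0⊕0⊕1 = 0
Syndrome (s16...s1) = 01111 → position 15.

15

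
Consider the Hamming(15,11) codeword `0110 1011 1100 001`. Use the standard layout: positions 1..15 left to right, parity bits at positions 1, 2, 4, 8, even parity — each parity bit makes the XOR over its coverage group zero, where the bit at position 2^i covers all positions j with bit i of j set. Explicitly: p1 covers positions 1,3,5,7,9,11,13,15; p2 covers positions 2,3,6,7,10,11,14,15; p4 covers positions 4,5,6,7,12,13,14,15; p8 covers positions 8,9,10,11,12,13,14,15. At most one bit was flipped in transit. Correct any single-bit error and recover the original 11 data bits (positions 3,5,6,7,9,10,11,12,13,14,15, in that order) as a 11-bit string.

s1: b1⊕b3⊕b5⊕b7⊕b9⊕b11⊕b13⊕b15 = 0⊕1⊕1⊕1⊕1⊕0⊕0⊕1 = 1
s2: b2⊕b3⊕b6⊕b7⊕b10⊕b11⊕b14⊕b15 = 1⊕1⊕0⊕1⊕1⊕0⊕0⊕1 = 1
s4: b4⊕b5⊕b6⊕b7⊕b12⊕b13⊕b14⊕b15 = 0⊕1⊕0⊕1⊕0⊕0⊕0⊕1 = 1
s8: b8⊕b9⊕b10⊕b11⊕b12⊕b13⊕b14⊕b15 = 1⊕1⊕1⊕0⊕0⊕0⊕0⊕1 = 0
Syndrome (s8...s1) = 0111 → position 7.
Flip bit 7: corrected codeword = 011010011100001
Data bits at positions 3,5,6,7,9,10,11,12,13,14,15: 11001100001

11001100001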